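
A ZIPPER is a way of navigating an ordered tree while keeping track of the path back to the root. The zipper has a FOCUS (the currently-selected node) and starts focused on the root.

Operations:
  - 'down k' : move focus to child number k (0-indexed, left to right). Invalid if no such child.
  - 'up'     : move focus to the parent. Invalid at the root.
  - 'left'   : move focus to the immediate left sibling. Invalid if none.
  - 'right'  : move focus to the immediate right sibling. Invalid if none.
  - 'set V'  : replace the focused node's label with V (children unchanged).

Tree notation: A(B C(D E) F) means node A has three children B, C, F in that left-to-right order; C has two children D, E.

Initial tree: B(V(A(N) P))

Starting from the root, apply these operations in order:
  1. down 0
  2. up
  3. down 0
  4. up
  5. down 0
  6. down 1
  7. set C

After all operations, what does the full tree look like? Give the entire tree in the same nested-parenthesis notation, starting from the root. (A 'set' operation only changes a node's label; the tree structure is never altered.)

Answer: B(V(A(N) C))

Derivation:
Step 1 (down 0): focus=V path=0 depth=1 children=['A', 'P'] left=[] right=[] parent=B
Step 2 (up): focus=B path=root depth=0 children=['V'] (at root)
Step 3 (down 0): focus=V path=0 depth=1 children=['A', 'P'] left=[] right=[] parent=B
Step 4 (up): focus=B path=root depth=0 children=['V'] (at root)
Step 5 (down 0): focus=V path=0 depth=1 children=['A', 'P'] left=[] right=[] parent=B
Step 6 (down 1): focus=P path=0/1 depth=2 children=[] left=['A'] right=[] parent=V
Step 7 (set C): focus=C path=0/1 depth=2 children=[] left=['A'] right=[] parent=V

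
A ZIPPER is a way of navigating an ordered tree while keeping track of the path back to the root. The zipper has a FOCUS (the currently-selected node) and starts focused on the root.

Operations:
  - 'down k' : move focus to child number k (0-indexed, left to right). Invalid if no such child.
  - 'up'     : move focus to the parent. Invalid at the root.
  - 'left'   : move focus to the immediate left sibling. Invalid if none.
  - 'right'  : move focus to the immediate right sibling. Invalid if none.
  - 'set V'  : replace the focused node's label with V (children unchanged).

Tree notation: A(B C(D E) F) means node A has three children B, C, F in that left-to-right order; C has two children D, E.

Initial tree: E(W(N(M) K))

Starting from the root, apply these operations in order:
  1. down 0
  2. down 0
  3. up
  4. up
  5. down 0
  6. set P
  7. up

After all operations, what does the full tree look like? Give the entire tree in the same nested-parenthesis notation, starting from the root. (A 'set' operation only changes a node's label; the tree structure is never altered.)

Answer: E(P(N(M) K))

Derivation:
Step 1 (down 0): focus=W path=0 depth=1 children=['N', 'K'] left=[] right=[] parent=E
Step 2 (down 0): focus=N path=0/0 depth=2 children=['M'] left=[] right=['K'] parent=W
Step 3 (up): focus=W path=0 depth=1 children=['N', 'K'] left=[] right=[] parent=E
Step 4 (up): focus=E path=root depth=0 children=['W'] (at root)
Step 5 (down 0): focus=W path=0 depth=1 children=['N', 'K'] left=[] right=[] parent=E
Step 6 (set P): focus=P path=0 depth=1 children=['N', 'K'] left=[] right=[] parent=E
Step 7 (up): focus=E path=root depth=0 children=['P'] (at root)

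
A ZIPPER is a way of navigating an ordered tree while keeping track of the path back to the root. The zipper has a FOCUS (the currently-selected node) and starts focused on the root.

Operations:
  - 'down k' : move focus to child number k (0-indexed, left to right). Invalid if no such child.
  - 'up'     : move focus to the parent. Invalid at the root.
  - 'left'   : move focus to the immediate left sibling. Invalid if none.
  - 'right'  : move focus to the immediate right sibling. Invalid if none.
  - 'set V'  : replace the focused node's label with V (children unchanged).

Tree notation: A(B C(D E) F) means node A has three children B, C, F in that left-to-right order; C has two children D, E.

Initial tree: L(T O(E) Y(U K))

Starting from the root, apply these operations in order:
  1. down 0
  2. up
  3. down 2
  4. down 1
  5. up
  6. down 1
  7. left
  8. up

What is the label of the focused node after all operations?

Step 1 (down 0): focus=T path=0 depth=1 children=[] left=[] right=['O', 'Y'] parent=L
Step 2 (up): focus=L path=root depth=0 children=['T', 'O', 'Y'] (at root)
Step 3 (down 2): focus=Y path=2 depth=1 children=['U', 'K'] left=['T', 'O'] right=[] parent=L
Step 4 (down 1): focus=K path=2/1 depth=2 children=[] left=['U'] right=[] parent=Y
Step 5 (up): focus=Y path=2 depth=1 children=['U', 'K'] left=['T', 'O'] right=[] parent=L
Step 6 (down 1): focus=K path=2/1 depth=2 children=[] left=['U'] right=[] parent=Y
Step 7 (left): focus=U path=2/0 depth=2 children=[] left=[] right=['K'] parent=Y
Step 8 (up): focus=Y path=2 depth=1 children=['U', 'K'] left=['T', 'O'] right=[] parent=L

Answer: Y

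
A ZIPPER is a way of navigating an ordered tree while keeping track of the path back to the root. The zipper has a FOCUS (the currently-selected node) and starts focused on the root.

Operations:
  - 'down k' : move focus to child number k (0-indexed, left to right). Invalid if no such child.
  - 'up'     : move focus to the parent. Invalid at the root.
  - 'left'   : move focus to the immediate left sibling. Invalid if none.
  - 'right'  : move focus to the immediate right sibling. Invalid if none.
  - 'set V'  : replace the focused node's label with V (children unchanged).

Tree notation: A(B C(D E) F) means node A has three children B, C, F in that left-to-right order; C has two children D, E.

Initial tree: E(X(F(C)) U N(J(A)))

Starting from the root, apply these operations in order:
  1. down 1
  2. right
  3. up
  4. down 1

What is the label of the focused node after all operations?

Step 1 (down 1): focus=U path=1 depth=1 children=[] left=['X'] right=['N'] parent=E
Step 2 (right): focus=N path=2 depth=1 children=['J'] left=['X', 'U'] right=[] parent=E
Step 3 (up): focus=E path=root depth=0 children=['X', 'U', 'N'] (at root)
Step 4 (down 1): focus=U path=1 depth=1 children=[] left=['X'] right=['N'] parent=E

Answer: U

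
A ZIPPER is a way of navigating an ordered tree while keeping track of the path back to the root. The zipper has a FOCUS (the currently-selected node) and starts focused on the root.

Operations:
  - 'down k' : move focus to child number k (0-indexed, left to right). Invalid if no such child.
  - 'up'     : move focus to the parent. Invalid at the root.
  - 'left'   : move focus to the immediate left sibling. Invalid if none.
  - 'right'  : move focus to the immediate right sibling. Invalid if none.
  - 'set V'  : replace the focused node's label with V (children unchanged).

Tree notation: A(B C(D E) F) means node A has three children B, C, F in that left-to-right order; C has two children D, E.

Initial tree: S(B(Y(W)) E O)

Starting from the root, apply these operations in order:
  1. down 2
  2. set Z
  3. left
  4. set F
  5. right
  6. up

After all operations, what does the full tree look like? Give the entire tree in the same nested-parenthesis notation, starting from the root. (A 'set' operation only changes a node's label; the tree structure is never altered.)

Step 1 (down 2): focus=O path=2 depth=1 children=[] left=['B', 'E'] right=[] parent=S
Step 2 (set Z): focus=Z path=2 depth=1 children=[] left=['B', 'E'] right=[] parent=S
Step 3 (left): focus=E path=1 depth=1 children=[] left=['B'] right=['Z'] parent=S
Step 4 (set F): focus=F path=1 depth=1 children=[] left=['B'] right=['Z'] parent=S
Step 5 (right): focus=Z path=2 depth=1 children=[] left=['B', 'F'] right=[] parent=S
Step 6 (up): focus=S path=root depth=0 children=['B', 'F', 'Z'] (at root)

Answer: S(B(Y(W)) F Z)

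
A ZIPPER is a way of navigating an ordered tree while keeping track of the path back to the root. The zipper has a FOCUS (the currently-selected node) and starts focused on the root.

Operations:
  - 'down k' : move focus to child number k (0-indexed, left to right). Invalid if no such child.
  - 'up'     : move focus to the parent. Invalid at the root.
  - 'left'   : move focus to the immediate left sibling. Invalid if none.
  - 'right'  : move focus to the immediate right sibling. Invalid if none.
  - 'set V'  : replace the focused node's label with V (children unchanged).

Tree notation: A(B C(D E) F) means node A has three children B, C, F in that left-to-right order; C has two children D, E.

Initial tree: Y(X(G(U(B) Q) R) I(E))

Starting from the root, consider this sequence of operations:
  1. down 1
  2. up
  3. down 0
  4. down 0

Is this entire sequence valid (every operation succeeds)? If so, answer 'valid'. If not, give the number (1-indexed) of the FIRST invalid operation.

Answer: valid

Derivation:
Step 1 (down 1): focus=I path=1 depth=1 children=['E'] left=['X'] right=[] parent=Y
Step 2 (up): focus=Y path=root depth=0 children=['X', 'I'] (at root)
Step 3 (down 0): focus=X path=0 depth=1 children=['G', 'R'] left=[] right=['I'] parent=Y
Step 4 (down 0): focus=G path=0/0 depth=2 children=['U', 'Q'] left=[] right=['R'] parent=X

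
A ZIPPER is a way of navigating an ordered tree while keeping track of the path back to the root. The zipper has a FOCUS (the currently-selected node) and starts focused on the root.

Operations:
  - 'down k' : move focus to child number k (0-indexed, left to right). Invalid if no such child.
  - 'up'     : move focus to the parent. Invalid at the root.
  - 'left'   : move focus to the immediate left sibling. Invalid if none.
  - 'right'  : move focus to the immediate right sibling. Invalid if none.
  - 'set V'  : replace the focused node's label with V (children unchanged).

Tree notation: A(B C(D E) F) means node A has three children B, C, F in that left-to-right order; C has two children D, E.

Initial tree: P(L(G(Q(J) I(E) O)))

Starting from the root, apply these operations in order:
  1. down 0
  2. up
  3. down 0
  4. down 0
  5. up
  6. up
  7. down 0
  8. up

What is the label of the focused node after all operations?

Answer: P

Derivation:
Step 1 (down 0): focus=L path=0 depth=1 children=['G'] left=[] right=[] parent=P
Step 2 (up): focus=P path=root depth=0 children=['L'] (at root)
Step 3 (down 0): focus=L path=0 depth=1 children=['G'] left=[] right=[] parent=P
Step 4 (down 0): focus=G path=0/0 depth=2 children=['Q', 'I', 'O'] left=[] right=[] parent=L
Step 5 (up): focus=L path=0 depth=1 children=['G'] left=[] right=[] parent=P
Step 6 (up): focus=P path=root depth=0 children=['L'] (at root)
Step 7 (down 0): focus=L path=0 depth=1 children=['G'] left=[] right=[] parent=P
Step 8 (up): focus=P path=root depth=0 children=['L'] (at root)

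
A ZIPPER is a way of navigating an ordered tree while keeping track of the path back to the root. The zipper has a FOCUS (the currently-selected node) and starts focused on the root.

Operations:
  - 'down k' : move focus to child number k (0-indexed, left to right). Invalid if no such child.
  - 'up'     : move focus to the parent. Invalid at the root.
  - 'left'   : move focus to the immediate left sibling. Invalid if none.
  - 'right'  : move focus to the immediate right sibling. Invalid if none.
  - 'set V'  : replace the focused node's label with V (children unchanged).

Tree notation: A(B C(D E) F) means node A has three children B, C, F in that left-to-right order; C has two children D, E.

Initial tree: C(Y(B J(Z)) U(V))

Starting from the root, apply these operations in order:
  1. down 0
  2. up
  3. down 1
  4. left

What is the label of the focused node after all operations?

Step 1 (down 0): focus=Y path=0 depth=1 children=['B', 'J'] left=[] right=['U'] parent=C
Step 2 (up): focus=C path=root depth=0 children=['Y', 'U'] (at root)
Step 3 (down 1): focus=U path=1 depth=1 children=['V'] left=['Y'] right=[] parent=C
Step 4 (left): focus=Y path=0 depth=1 children=['B', 'J'] left=[] right=['U'] parent=C

Answer: Y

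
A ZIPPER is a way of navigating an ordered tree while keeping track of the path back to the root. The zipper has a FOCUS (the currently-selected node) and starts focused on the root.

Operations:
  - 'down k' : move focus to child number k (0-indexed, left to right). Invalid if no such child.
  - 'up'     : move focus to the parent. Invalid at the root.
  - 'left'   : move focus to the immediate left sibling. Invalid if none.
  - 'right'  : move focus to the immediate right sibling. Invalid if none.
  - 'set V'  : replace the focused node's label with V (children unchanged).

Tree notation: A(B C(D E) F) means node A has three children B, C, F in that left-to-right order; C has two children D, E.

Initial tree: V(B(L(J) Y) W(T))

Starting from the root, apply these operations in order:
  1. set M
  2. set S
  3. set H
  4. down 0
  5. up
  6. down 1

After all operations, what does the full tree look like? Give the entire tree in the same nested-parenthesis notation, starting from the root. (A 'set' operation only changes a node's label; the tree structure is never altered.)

Answer: H(B(L(J) Y) W(T))

Derivation:
Step 1 (set M): focus=M path=root depth=0 children=['B', 'W'] (at root)
Step 2 (set S): focus=S path=root depth=0 children=['B', 'W'] (at root)
Step 3 (set H): focus=H path=root depth=0 children=['B', 'W'] (at root)
Step 4 (down 0): focus=B path=0 depth=1 children=['L', 'Y'] left=[] right=['W'] parent=H
Step 5 (up): focus=H path=root depth=0 children=['B', 'W'] (at root)
Step 6 (down 1): focus=W path=1 depth=1 children=['T'] left=['B'] right=[] parent=H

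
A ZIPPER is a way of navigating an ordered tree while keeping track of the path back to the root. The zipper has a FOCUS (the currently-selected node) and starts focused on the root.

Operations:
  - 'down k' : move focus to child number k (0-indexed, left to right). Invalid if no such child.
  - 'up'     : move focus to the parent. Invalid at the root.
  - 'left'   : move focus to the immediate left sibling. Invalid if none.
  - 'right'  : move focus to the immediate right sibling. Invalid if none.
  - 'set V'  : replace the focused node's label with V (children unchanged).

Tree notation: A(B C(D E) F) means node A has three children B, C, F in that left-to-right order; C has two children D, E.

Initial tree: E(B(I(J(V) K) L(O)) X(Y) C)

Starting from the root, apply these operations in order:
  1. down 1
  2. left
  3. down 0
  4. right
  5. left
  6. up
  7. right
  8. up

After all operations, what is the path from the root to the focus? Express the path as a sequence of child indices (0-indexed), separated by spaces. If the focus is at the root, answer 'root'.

Answer: root

Derivation:
Step 1 (down 1): focus=X path=1 depth=1 children=['Y'] left=['B'] right=['C'] parent=E
Step 2 (left): focus=B path=0 depth=1 children=['I', 'L'] left=[] right=['X', 'C'] parent=E
Step 3 (down 0): focus=I path=0/0 depth=2 children=['J', 'K'] left=[] right=['L'] parent=B
Step 4 (right): focus=L path=0/1 depth=2 children=['O'] left=['I'] right=[] parent=B
Step 5 (left): focus=I path=0/0 depth=2 children=['J', 'K'] left=[] right=['L'] parent=B
Step 6 (up): focus=B path=0 depth=1 children=['I', 'L'] left=[] right=['X', 'C'] parent=E
Step 7 (right): focus=X path=1 depth=1 children=['Y'] left=['B'] right=['C'] parent=E
Step 8 (up): focus=E path=root depth=0 children=['B', 'X', 'C'] (at root)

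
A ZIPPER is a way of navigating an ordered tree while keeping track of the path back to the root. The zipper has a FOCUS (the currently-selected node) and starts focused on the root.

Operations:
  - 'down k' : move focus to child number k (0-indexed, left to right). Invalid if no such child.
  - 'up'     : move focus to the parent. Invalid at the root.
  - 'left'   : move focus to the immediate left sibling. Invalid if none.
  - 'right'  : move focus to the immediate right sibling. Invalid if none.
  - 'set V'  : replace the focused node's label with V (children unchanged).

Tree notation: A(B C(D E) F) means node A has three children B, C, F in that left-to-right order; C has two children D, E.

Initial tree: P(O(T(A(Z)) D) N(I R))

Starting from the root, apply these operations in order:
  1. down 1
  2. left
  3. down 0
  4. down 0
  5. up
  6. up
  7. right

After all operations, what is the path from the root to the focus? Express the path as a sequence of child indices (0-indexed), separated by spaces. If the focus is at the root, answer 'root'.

Answer: 1

Derivation:
Step 1 (down 1): focus=N path=1 depth=1 children=['I', 'R'] left=['O'] right=[] parent=P
Step 2 (left): focus=O path=0 depth=1 children=['T', 'D'] left=[] right=['N'] parent=P
Step 3 (down 0): focus=T path=0/0 depth=2 children=['A'] left=[] right=['D'] parent=O
Step 4 (down 0): focus=A path=0/0/0 depth=3 children=['Z'] left=[] right=[] parent=T
Step 5 (up): focus=T path=0/0 depth=2 children=['A'] left=[] right=['D'] parent=O
Step 6 (up): focus=O path=0 depth=1 children=['T', 'D'] left=[] right=['N'] parent=P
Step 7 (right): focus=N path=1 depth=1 children=['I', 'R'] left=['O'] right=[] parent=P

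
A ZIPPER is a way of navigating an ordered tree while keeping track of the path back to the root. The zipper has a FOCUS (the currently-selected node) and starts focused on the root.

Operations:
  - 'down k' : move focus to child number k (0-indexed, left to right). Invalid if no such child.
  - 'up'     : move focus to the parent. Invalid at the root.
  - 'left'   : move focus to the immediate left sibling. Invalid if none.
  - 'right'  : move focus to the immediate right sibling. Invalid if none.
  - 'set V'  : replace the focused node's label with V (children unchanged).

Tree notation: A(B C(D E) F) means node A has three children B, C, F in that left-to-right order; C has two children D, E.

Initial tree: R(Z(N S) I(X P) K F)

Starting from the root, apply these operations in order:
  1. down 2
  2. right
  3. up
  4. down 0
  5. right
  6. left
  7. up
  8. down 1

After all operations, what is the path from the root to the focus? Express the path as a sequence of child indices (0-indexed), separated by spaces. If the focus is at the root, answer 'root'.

Step 1 (down 2): focus=K path=2 depth=1 children=[] left=['Z', 'I'] right=['F'] parent=R
Step 2 (right): focus=F path=3 depth=1 children=[] left=['Z', 'I', 'K'] right=[] parent=R
Step 3 (up): focus=R path=root depth=0 children=['Z', 'I', 'K', 'F'] (at root)
Step 4 (down 0): focus=Z path=0 depth=1 children=['N', 'S'] left=[] right=['I', 'K', 'F'] parent=R
Step 5 (right): focus=I path=1 depth=1 children=['X', 'P'] left=['Z'] right=['K', 'F'] parent=R
Step 6 (left): focus=Z path=0 depth=1 children=['N', 'S'] left=[] right=['I', 'K', 'F'] parent=R
Step 7 (up): focus=R path=root depth=0 children=['Z', 'I', 'K', 'F'] (at root)
Step 8 (down 1): focus=I path=1 depth=1 children=['X', 'P'] left=['Z'] right=['K', 'F'] parent=R

Answer: 1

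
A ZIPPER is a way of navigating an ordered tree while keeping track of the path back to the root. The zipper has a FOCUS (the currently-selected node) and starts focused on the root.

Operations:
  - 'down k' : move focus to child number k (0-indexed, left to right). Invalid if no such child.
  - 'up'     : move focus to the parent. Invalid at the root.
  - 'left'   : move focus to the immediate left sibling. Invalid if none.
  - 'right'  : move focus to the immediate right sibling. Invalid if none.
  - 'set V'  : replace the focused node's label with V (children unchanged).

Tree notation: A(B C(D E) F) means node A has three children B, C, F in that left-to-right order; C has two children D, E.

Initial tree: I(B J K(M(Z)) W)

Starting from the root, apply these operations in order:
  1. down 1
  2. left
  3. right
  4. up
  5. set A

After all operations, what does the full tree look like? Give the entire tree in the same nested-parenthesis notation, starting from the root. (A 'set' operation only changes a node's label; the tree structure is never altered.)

Step 1 (down 1): focus=J path=1 depth=1 children=[] left=['B'] right=['K', 'W'] parent=I
Step 2 (left): focus=B path=0 depth=1 children=[] left=[] right=['J', 'K', 'W'] parent=I
Step 3 (right): focus=J path=1 depth=1 children=[] left=['B'] right=['K', 'W'] parent=I
Step 4 (up): focus=I path=root depth=0 children=['B', 'J', 'K', 'W'] (at root)
Step 5 (set A): focus=A path=root depth=0 children=['B', 'J', 'K', 'W'] (at root)

Answer: A(B J K(M(Z)) W)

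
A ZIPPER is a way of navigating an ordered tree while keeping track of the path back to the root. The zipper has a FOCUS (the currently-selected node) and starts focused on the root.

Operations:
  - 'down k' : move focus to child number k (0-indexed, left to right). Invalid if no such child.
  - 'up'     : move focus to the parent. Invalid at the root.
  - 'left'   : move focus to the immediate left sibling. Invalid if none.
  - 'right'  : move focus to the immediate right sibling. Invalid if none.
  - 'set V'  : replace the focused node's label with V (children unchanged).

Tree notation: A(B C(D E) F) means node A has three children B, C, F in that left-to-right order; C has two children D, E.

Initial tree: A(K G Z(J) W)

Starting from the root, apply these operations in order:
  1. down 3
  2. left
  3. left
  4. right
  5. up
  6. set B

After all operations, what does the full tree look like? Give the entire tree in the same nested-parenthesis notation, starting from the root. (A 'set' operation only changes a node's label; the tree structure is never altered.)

Step 1 (down 3): focus=W path=3 depth=1 children=[] left=['K', 'G', 'Z'] right=[] parent=A
Step 2 (left): focus=Z path=2 depth=1 children=['J'] left=['K', 'G'] right=['W'] parent=A
Step 3 (left): focus=G path=1 depth=1 children=[] left=['K'] right=['Z', 'W'] parent=A
Step 4 (right): focus=Z path=2 depth=1 children=['J'] left=['K', 'G'] right=['W'] parent=A
Step 5 (up): focus=A path=root depth=0 children=['K', 'G', 'Z', 'W'] (at root)
Step 6 (set B): focus=B path=root depth=0 children=['K', 'G', 'Z', 'W'] (at root)

Answer: B(K G Z(J) W)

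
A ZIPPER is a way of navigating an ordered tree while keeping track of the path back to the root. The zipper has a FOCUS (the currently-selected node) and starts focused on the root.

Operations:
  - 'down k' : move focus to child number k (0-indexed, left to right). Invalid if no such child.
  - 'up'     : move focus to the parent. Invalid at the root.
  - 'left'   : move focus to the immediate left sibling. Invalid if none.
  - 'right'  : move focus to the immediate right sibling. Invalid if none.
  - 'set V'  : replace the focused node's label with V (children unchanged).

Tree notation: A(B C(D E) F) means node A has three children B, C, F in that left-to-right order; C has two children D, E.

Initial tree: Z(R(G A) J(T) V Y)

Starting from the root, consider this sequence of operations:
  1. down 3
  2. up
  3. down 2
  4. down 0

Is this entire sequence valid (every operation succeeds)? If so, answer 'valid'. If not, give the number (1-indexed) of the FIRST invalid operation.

Step 1 (down 3): focus=Y path=3 depth=1 children=[] left=['R', 'J', 'V'] right=[] parent=Z
Step 2 (up): focus=Z path=root depth=0 children=['R', 'J', 'V', 'Y'] (at root)
Step 3 (down 2): focus=V path=2 depth=1 children=[] left=['R', 'J'] right=['Y'] parent=Z
Step 4 (down 0): INVALID

Answer: 4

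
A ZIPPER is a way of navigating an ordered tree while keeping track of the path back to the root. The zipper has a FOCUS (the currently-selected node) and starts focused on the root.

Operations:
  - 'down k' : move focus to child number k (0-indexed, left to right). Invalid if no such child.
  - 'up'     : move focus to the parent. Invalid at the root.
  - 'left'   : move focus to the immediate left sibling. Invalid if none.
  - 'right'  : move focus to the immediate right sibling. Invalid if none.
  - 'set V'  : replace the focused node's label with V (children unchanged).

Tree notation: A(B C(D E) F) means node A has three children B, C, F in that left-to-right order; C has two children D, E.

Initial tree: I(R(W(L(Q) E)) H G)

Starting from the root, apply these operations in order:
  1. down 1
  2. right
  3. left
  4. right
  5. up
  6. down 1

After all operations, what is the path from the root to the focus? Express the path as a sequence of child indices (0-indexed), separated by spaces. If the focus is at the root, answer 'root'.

Answer: 1

Derivation:
Step 1 (down 1): focus=H path=1 depth=1 children=[] left=['R'] right=['G'] parent=I
Step 2 (right): focus=G path=2 depth=1 children=[] left=['R', 'H'] right=[] parent=I
Step 3 (left): focus=H path=1 depth=1 children=[] left=['R'] right=['G'] parent=I
Step 4 (right): focus=G path=2 depth=1 children=[] left=['R', 'H'] right=[] parent=I
Step 5 (up): focus=I path=root depth=0 children=['R', 'H', 'G'] (at root)
Step 6 (down 1): focus=H path=1 depth=1 children=[] left=['R'] right=['G'] parent=I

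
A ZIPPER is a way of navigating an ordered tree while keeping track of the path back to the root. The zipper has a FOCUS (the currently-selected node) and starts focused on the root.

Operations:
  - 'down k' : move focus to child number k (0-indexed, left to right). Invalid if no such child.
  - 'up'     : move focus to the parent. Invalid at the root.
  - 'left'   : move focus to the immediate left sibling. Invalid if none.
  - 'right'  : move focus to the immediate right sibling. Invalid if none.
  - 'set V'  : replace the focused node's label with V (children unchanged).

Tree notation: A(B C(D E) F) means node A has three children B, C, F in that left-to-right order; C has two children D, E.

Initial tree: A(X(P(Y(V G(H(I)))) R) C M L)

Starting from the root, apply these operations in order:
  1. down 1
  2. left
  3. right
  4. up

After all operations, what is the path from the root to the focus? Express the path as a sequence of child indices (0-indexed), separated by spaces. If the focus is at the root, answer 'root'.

Answer: root

Derivation:
Step 1 (down 1): focus=C path=1 depth=1 children=[] left=['X'] right=['M', 'L'] parent=A
Step 2 (left): focus=X path=0 depth=1 children=['P', 'R'] left=[] right=['C', 'M', 'L'] parent=A
Step 3 (right): focus=C path=1 depth=1 children=[] left=['X'] right=['M', 'L'] parent=A
Step 4 (up): focus=A path=root depth=0 children=['X', 'C', 'M', 'L'] (at root)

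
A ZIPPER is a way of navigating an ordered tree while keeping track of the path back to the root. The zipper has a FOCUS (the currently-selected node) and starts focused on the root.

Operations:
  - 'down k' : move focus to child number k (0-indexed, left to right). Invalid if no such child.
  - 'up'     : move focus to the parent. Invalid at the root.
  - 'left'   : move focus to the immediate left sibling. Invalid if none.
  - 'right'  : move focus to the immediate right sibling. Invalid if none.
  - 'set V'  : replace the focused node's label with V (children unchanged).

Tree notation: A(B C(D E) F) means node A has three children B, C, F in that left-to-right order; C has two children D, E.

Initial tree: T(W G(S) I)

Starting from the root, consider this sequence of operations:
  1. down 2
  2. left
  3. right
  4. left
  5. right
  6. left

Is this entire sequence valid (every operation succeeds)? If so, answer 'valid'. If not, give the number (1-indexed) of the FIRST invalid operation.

Answer: valid

Derivation:
Step 1 (down 2): focus=I path=2 depth=1 children=[] left=['W', 'G'] right=[] parent=T
Step 2 (left): focus=G path=1 depth=1 children=['S'] left=['W'] right=['I'] parent=T
Step 3 (right): focus=I path=2 depth=1 children=[] left=['W', 'G'] right=[] parent=T
Step 4 (left): focus=G path=1 depth=1 children=['S'] left=['W'] right=['I'] parent=T
Step 5 (right): focus=I path=2 depth=1 children=[] left=['W', 'G'] right=[] parent=T
Step 6 (left): focus=G path=1 depth=1 children=['S'] left=['W'] right=['I'] parent=T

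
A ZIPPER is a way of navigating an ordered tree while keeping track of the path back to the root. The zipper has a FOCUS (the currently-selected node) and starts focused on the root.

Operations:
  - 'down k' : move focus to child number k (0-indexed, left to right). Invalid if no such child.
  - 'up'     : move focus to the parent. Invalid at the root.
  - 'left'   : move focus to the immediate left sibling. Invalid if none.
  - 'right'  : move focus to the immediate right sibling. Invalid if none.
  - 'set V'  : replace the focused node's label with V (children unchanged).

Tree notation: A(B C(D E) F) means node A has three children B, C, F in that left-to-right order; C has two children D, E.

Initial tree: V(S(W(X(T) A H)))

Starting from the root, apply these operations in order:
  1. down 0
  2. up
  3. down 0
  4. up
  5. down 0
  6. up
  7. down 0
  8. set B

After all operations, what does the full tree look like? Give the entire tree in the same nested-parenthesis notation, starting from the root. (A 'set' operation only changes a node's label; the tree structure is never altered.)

Answer: V(B(W(X(T) A H)))

Derivation:
Step 1 (down 0): focus=S path=0 depth=1 children=['W'] left=[] right=[] parent=V
Step 2 (up): focus=V path=root depth=0 children=['S'] (at root)
Step 3 (down 0): focus=S path=0 depth=1 children=['W'] left=[] right=[] parent=V
Step 4 (up): focus=V path=root depth=0 children=['S'] (at root)
Step 5 (down 0): focus=S path=0 depth=1 children=['W'] left=[] right=[] parent=V
Step 6 (up): focus=V path=root depth=0 children=['S'] (at root)
Step 7 (down 0): focus=S path=0 depth=1 children=['W'] left=[] right=[] parent=V
Step 8 (set B): focus=B path=0 depth=1 children=['W'] left=[] right=[] parent=V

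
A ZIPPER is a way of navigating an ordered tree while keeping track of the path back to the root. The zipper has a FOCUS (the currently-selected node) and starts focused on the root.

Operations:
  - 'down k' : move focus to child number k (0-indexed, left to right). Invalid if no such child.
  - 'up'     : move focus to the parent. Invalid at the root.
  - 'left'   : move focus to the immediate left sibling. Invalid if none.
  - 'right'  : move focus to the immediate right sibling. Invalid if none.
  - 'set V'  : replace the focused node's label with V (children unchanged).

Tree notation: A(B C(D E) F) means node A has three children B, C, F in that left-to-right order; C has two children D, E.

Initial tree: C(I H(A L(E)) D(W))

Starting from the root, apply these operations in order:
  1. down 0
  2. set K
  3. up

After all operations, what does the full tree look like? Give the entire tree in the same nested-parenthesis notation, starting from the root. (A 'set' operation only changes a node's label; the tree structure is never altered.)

Answer: C(K H(A L(E)) D(W))

Derivation:
Step 1 (down 0): focus=I path=0 depth=1 children=[] left=[] right=['H', 'D'] parent=C
Step 2 (set K): focus=K path=0 depth=1 children=[] left=[] right=['H', 'D'] parent=C
Step 3 (up): focus=C path=root depth=0 children=['K', 'H', 'D'] (at root)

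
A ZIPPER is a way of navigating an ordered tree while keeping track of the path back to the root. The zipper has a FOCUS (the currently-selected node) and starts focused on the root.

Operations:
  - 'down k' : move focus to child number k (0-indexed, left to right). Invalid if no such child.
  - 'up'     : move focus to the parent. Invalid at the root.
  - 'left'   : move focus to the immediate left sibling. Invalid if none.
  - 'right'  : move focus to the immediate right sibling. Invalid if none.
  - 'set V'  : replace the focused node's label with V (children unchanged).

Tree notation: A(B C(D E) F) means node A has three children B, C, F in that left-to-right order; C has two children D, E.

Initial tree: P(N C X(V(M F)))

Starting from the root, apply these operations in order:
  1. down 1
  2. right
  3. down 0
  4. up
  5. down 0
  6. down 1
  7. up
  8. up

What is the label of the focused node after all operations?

Answer: X

Derivation:
Step 1 (down 1): focus=C path=1 depth=1 children=[] left=['N'] right=['X'] parent=P
Step 2 (right): focus=X path=2 depth=1 children=['V'] left=['N', 'C'] right=[] parent=P
Step 3 (down 0): focus=V path=2/0 depth=2 children=['M', 'F'] left=[] right=[] parent=X
Step 4 (up): focus=X path=2 depth=1 children=['V'] left=['N', 'C'] right=[] parent=P
Step 5 (down 0): focus=V path=2/0 depth=2 children=['M', 'F'] left=[] right=[] parent=X
Step 6 (down 1): focus=F path=2/0/1 depth=3 children=[] left=['M'] right=[] parent=V
Step 7 (up): focus=V path=2/0 depth=2 children=['M', 'F'] left=[] right=[] parent=X
Step 8 (up): focus=X path=2 depth=1 children=['V'] left=['N', 'C'] right=[] parent=P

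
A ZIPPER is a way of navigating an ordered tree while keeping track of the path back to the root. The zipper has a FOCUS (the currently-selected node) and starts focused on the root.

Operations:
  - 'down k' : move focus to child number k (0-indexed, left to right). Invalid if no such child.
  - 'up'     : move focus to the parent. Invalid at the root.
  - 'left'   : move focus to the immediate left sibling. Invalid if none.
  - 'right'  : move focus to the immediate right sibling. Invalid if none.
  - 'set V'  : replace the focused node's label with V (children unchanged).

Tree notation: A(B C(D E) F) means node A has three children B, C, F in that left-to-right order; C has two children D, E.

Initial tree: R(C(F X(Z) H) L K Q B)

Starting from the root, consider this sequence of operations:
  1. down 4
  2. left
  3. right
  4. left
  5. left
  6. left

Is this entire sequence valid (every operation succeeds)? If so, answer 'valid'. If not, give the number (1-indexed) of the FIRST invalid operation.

Step 1 (down 4): focus=B path=4 depth=1 children=[] left=['C', 'L', 'K', 'Q'] right=[] parent=R
Step 2 (left): focus=Q path=3 depth=1 children=[] left=['C', 'L', 'K'] right=['B'] parent=R
Step 3 (right): focus=B path=4 depth=1 children=[] left=['C', 'L', 'K', 'Q'] right=[] parent=R
Step 4 (left): focus=Q path=3 depth=1 children=[] left=['C', 'L', 'K'] right=['B'] parent=R
Step 5 (left): focus=K path=2 depth=1 children=[] left=['C', 'L'] right=['Q', 'B'] parent=R
Step 6 (left): focus=L path=1 depth=1 children=[] left=['C'] right=['K', 'Q', 'B'] parent=R

Answer: valid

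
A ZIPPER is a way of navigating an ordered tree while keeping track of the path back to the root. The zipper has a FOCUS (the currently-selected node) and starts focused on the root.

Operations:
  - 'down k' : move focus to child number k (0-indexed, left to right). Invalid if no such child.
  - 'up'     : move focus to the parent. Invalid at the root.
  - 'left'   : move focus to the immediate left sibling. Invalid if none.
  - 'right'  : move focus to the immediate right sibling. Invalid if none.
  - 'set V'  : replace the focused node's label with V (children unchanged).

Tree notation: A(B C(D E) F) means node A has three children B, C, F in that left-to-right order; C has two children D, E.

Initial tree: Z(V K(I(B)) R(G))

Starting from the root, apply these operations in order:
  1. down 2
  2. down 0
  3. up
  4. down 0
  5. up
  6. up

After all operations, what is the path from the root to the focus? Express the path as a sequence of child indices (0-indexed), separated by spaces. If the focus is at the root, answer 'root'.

Answer: root

Derivation:
Step 1 (down 2): focus=R path=2 depth=1 children=['G'] left=['V', 'K'] right=[] parent=Z
Step 2 (down 0): focus=G path=2/0 depth=2 children=[] left=[] right=[] parent=R
Step 3 (up): focus=R path=2 depth=1 children=['G'] left=['V', 'K'] right=[] parent=Z
Step 4 (down 0): focus=G path=2/0 depth=2 children=[] left=[] right=[] parent=R
Step 5 (up): focus=R path=2 depth=1 children=['G'] left=['V', 'K'] right=[] parent=Z
Step 6 (up): focus=Z path=root depth=0 children=['V', 'K', 'R'] (at root)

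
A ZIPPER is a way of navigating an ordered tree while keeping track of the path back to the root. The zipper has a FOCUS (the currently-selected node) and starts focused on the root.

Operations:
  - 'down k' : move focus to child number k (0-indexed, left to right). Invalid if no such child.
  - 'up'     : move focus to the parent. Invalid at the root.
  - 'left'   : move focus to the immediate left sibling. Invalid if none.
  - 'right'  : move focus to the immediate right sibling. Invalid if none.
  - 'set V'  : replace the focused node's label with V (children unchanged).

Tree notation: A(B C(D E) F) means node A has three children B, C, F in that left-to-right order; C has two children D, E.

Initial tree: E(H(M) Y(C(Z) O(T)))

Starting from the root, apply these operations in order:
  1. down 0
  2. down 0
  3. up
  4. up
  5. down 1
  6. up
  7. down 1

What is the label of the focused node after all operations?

Answer: Y

Derivation:
Step 1 (down 0): focus=H path=0 depth=1 children=['M'] left=[] right=['Y'] parent=E
Step 2 (down 0): focus=M path=0/0 depth=2 children=[] left=[] right=[] parent=H
Step 3 (up): focus=H path=0 depth=1 children=['M'] left=[] right=['Y'] parent=E
Step 4 (up): focus=E path=root depth=0 children=['H', 'Y'] (at root)
Step 5 (down 1): focus=Y path=1 depth=1 children=['C', 'O'] left=['H'] right=[] parent=E
Step 6 (up): focus=E path=root depth=0 children=['H', 'Y'] (at root)
Step 7 (down 1): focus=Y path=1 depth=1 children=['C', 'O'] left=['H'] right=[] parent=E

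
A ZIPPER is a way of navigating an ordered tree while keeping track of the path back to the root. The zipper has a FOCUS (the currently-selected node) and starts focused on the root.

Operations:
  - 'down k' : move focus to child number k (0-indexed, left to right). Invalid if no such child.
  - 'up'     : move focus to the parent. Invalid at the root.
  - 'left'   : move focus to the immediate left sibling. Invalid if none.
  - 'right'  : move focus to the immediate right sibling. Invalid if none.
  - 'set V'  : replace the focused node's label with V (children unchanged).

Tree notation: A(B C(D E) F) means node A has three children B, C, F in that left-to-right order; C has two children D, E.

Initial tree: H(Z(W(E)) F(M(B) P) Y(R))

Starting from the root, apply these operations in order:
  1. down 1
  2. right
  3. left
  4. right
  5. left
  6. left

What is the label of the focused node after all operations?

Answer: Z

Derivation:
Step 1 (down 1): focus=F path=1 depth=1 children=['M', 'P'] left=['Z'] right=['Y'] parent=H
Step 2 (right): focus=Y path=2 depth=1 children=['R'] left=['Z', 'F'] right=[] parent=H
Step 3 (left): focus=F path=1 depth=1 children=['M', 'P'] left=['Z'] right=['Y'] parent=H
Step 4 (right): focus=Y path=2 depth=1 children=['R'] left=['Z', 'F'] right=[] parent=H
Step 5 (left): focus=F path=1 depth=1 children=['M', 'P'] left=['Z'] right=['Y'] parent=H
Step 6 (left): focus=Z path=0 depth=1 children=['W'] left=[] right=['F', 'Y'] parent=H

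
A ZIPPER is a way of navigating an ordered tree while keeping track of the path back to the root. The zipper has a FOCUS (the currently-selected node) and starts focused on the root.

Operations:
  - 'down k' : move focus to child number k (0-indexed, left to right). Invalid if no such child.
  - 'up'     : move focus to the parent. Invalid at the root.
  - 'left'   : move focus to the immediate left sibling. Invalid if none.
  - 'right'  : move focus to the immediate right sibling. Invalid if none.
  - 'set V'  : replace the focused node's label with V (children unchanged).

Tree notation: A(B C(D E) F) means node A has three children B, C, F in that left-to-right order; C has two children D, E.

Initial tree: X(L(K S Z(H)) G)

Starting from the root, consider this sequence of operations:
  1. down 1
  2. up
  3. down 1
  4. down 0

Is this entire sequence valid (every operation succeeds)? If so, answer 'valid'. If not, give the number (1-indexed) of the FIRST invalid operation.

Step 1 (down 1): focus=G path=1 depth=1 children=[] left=['L'] right=[] parent=X
Step 2 (up): focus=X path=root depth=0 children=['L', 'G'] (at root)
Step 3 (down 1): focus=G path=1 depth=1 children=[] left=['L'] right=[] parent=X
Step 4 (down 0): INVALID

Answer: 4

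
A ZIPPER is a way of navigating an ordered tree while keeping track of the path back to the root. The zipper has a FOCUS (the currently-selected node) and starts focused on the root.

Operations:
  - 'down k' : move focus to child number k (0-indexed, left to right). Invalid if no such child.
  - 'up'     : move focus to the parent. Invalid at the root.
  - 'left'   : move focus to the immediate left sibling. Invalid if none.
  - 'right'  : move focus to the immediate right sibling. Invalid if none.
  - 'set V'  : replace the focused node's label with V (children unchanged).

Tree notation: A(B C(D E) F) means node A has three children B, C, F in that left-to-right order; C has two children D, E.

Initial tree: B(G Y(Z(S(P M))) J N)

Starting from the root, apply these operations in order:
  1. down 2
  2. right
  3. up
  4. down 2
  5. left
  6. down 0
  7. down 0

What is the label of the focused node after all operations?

Step 1 (down 2): focus=J path=2 depth=1 children=[] left=['G', 'Y'] right=['N'] parent=B
Step 2 (right): focus=N path=3 depth=1 children=[] left=['G', 'Y', 'J'] right=[] parent=B
Step 3 (up): focus=B path=root depth=0 children=['G', 'Y', 'J', 'N'] (at root)
Step 4 (down 2): focus=J path=2 depth=1 children=[] left=['G', 'Y'] right=['N'] parent=B
Step 5 (left): focus=Y path=1 depth=1 children=['Z'] left=['G'] right=['J', 'N'] parent=B
Step 6 (down 0): focus=Z path=1/0 depth=2 children=['S'] left=[] right=[] parent=Y
Step 7 (down 0): focus=S path=1/0/0 depth=3 children=['P', 'M'] left=[] right=[] parent=Z

Answer: S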